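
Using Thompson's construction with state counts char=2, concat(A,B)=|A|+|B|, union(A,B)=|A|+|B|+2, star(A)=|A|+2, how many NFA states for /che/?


Syntax tree has 3 char leaf(s), 0 union(s), 0 star(s)
chars contribute 3×2 = 6; each union adds +2; each star adds +2
Total: 6 + 0 + 0 = 6 states


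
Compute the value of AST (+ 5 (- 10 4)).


Evaluate inner: (- 10 4) = 6
Evaluate root: (+ 5 6) = 11
Result: 11


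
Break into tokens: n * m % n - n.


Scan left to right, longest-match per lexeme
Tokens: ID(n), OP(*), ID(m), OP(%), ID(n), OP(-), ID(n)


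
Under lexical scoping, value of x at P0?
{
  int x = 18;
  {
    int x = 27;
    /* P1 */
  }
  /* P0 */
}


x declared in the same block as P0
x = 18


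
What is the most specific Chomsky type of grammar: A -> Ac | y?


Left-linear: every RHS is a terminal or one nonterminal followed by a terminal
Classification: Type 3 (Regular)


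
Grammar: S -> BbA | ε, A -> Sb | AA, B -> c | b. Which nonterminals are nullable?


A nonterminal is nullable iff some alternative derives ε (directly, or every symbol in it is nullable)
Nullable: {S}


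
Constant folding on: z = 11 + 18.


11 + 18 = 29 at compile time
Optimized: z = 29


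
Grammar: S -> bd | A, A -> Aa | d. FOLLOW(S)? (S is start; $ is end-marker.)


$ ∈ FOLLOW(S). For each A -> αBβ: add FIRST(β)\{ε} to FOLLOW(B); if β nullable, add FOLLOW(A).
FOLLOW(S) = {$}


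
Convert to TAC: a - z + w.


Break into single-operator statements:
t1 = a - z
t2 = t1 + w


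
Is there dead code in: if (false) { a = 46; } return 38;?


condition is constant false, so the whole block is unreachable
Dead: 'if (false) { a = 46; }'


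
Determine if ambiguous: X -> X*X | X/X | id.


'id*id/id' has two parse trees (no precedence encoded between * and /)
Ambiguous


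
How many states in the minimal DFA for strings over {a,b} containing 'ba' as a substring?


KMP-style automaton: 2 progress states + 1 absorbing accept = 3
Minimal DFA: 3 states


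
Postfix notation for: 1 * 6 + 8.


Left to right (same or higher precedence on left)
Postfix: 1 6 * 8 +


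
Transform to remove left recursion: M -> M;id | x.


Left-recursive alternatives: M;id; non-recursive: x
Introduce M': M -> xM', M' -> ;idM' | ε


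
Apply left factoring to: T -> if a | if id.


Common prefix: 'if'
Factored: T -> if T', T' -> a | id


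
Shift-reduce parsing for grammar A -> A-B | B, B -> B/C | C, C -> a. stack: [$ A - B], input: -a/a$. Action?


handle 'A-B' on top; lookahead ∈ FOLLOW(A) = {-, $}
Action: reduce (A -> A-B)


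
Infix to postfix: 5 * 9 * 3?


Left to right (same or higher precedence on left)
Postfix: 5 9 * 3 *


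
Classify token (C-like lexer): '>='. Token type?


Pattern: operator symbol
Type: OPERATOR


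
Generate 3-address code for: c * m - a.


Break into single-operator statements:
t1 = c * m
t2 = t1 - a


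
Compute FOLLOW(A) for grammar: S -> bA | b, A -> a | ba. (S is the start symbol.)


$ ∈ FOLLOW(S). For each A -> αBβ: add FIRST(β)\{ε} to FOLLOW(B); if β nullable, add FOLLOW(A).
FOLLOW(A) = {$}


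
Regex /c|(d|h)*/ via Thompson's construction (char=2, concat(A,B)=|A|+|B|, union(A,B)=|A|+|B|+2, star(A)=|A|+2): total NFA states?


Syntax tree has 3 char leaf(s), 2 union(s), 1 star(s)
chars contribute 3×2 = 6; each union adds +2; each star adds +2
Total: 6 + 4 + 2 = 12 states


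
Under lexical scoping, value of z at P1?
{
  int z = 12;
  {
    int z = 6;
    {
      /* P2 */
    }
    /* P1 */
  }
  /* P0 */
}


z declared in the same block as P1
z = 6


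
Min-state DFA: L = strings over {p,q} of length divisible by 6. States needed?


Track length mod 6: states 0..5, accept at 0
Minimal DFA: 6 states


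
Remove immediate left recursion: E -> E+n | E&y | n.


Left-recursive alternatives: E+n, E&y; non-recursive: n
Introduce E': E -> nE', E' -> +nE' | &yE' | ε


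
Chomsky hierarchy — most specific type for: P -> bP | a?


Right-linear: every RHS is a terminal or a terminal followed by one nonterminal
Classification: Type 3 (Regular)


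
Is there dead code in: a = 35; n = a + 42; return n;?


a is read by n's definition; n is returned
No dead code


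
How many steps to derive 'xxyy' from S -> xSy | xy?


Derivation: S => xSy => xxyy
Steps: 2


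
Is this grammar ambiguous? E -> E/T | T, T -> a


precedence layered via separate nonterminal T: deterministic
Unambiguous


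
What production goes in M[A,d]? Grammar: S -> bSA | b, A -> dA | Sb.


For [A, d]: 'd' ∈ FIRST(dA)
Entry: A -> dA


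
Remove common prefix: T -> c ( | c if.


Common prefix: 'c'
Factored: T -> c T', T' -> ( | if


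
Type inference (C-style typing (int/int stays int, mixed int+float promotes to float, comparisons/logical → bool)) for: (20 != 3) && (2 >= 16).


Operand types: bool && bool
Rule: logical operators take bool operands and yield bool
Result type: bool


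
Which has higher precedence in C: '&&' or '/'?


'/' is multiplicative (level 10); '&&' is logical AND (level 2)
Higher level binds tighter
'/' has higher precedence than '&&'


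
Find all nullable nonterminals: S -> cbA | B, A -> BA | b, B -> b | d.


A nonterminal is nullable iff some alternative derives ε (directly, or every symbol in it is nullable)
Nullable: {}


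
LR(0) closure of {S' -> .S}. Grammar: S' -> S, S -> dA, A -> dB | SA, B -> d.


Start: S' -> .S
For each item with dot before a nonterminal B, add B -> .γ for every B-production
Closure: [S' -> .S, S -> .dA]


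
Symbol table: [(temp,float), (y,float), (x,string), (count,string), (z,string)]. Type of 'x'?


Lookup 'x' → type string


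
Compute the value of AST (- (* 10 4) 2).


Evaluate inner: (* 10 4) = 40
Evaluate root: (- 40 2) = 38
Result: 38


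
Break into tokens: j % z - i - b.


Scan left to right, longest-match per lexeme
Tokens: ID(j), OP(%), ID(z), OP(-), ID(i), OP(-), ID(b)


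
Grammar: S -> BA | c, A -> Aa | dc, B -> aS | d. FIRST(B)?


Per alternative of B: FIRST(aS) = {a}; FIRST(d) = {d}
FIRST(B) = {a, d}


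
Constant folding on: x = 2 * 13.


2 * 13 = 26 at compile time
Optimized: x = 26


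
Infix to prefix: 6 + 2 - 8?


left-to-right (same/higher precedence on left): tree is (- (+ 6 2) 8)
Prefix: - + 6 2 8


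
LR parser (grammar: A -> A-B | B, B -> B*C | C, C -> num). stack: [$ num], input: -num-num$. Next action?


'num' on top is the handle for C -> num
Action: reduce (C -> num)


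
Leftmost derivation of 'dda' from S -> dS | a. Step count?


Derivation: S => dS => ddS => dda
Steps: 3


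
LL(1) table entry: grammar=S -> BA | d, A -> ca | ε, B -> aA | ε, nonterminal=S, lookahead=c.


For [S, c]: 'c' ∈ FIRST(BA)
Entry: S -> BA


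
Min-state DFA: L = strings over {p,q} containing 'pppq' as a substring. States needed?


KMP-style automaton: 4 progress states + 1 absorbing accept = 5
Minimal DFA: 5 states


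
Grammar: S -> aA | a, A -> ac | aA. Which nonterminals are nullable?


A nonterminal is nullable iff some alternative derives ε (directly, or every symbol in it is nullable)
Nullable: {}


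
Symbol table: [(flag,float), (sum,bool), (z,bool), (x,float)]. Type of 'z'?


Lookup 'z' → type bool


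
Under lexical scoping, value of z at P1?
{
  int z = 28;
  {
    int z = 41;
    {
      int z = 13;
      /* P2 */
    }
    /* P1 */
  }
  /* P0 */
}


z declared in the same block as P1
z = 41


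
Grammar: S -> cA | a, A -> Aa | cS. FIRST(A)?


Per alternative of A: FIRST(Aa) = {c}; FIRST(cS) = {c}
FIRST(A) = {c}


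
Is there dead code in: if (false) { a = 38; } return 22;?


condition is constant false, so the whole block is unreachable
Dead: 'if (false) { a = 38; }'


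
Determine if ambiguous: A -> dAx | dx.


balanced d^n…x^n: each string has a unique parse
Unambiguous


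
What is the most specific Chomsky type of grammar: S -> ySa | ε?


Single nonterminal LHS, but y^n a^n is not regular
Classification: Type 2 (Context-Free)


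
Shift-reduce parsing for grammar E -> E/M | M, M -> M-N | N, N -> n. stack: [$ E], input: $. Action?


start symbol E on stack, input exhausted
Action: accept


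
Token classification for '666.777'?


Pattern: digits with a decimal point
Type: FLOAT_LITERAL


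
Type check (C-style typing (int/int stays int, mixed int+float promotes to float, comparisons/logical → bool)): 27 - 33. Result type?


Operand types: int - int
Rule: mixed int/float promotes to float; int/int stays int
Result type: int


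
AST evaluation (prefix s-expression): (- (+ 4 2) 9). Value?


Evaluate inner: (+ 4 2) = 6
Evaluate root: (- 6 9) = -3
Result: -3


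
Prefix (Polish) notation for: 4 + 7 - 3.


left-to-right (same/higher precedence on left): tree is (- (+ 4 7) 3)
Prefix: - + 4 7 3


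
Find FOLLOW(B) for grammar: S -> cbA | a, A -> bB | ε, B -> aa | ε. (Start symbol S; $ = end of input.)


$ ∈ FOLLOW(S). For each A -> αBβ: add FIRST(β)\{ε} to FOLLOW(B); if β nullable, add FOLLOW(A).
FOLLOW(B) = {$}


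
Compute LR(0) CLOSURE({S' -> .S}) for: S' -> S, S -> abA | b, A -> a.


Start: S' -> .S
For each item with dot before a nonterminal B, add B -> .γ for every B-production
Closure: [S' -> .S, S -> .abA, S -> .b]


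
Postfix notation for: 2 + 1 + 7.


Left to right (same or higher precedence on left)
Postfix: 2 1 + 7 +


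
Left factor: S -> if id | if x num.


Common prefix: 'if'
Factored: S -> if S', S' -> id | x num


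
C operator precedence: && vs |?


'|' is bitwise OR (level 3); '&&' is logical AND (level 2)
Higher level binds tighter
'|' has higher precedence than '&&'


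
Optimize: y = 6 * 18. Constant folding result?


6 * 18 = 108 at compile time
Optimized: y = 108


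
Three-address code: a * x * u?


Break into single-operator statements:
t1 = a * x
t2 = t1 * u


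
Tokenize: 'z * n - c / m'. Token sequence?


Scan left to right, longest-match per lexeme
Tokens: ID(z), OP(*), ID(n), OP(-), ID(c), OP(/), ID(m)


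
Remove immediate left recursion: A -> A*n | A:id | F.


Left-recursive alternatives: A*n, A:id; non-recursive: F
Introduce A': A -> FA', A' -> *nA' | :idA' | ε


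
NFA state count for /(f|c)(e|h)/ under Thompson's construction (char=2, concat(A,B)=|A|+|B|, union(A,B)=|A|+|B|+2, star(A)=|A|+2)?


Syntax tree has 4 char leaf(s), 2 union(s), 0 star(s)
chars contribute 4×2 = 8; each union adds +2; each star adds +2
Total: 8 + 4 + 0 = 12 states


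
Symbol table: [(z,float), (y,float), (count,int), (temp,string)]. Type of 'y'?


Lookup 'y' → type float


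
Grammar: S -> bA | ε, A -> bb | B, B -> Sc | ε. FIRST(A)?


Per alternative of A: FIRST(bb) = {b}; FIRST(B) = {b, c, ε}
FIRST(A) = {b, c, ε}


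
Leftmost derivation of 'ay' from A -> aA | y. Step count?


Derivation: A => aA => ay
Steps: 2


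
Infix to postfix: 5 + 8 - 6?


Left to right (same or higher precedence on left)
Postfix: 5 8 + 6 -


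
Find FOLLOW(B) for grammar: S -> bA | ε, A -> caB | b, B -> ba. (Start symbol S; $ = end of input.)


$ ∈ FOLLOW(S). For each A -> αBβ: add FIRST(β)\{ε} to FOLLOW(B); if β nullable, add FOLLOW(A).
FOLLOW(B) = {$}


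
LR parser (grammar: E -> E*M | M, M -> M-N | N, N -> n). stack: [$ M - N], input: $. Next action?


handle 'M-N' on top
Action: reduce (M -> M-N)


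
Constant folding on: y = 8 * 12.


8 * 12 = 96 at compile time
Optimized: y = 96


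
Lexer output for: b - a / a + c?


Scan left to right, longest-match per lexeme
Tokens: ID(b), OP(-), ID(a), OP(/), ID(a), OP(+), ID(c)


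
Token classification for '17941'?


Pattern: digits only
Type: INTEGER_LITERAL


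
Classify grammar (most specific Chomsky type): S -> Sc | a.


Left-linear: every RHS is a terminal or one nonterminal followed by a terminal
Classification: Type 3 (Regular)


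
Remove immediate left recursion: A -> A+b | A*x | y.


Left-recursive alternatives: A+b, A*x; non-recursive: y
Introduce A': A -> yA', A' -> +bA' | *xA' | ε


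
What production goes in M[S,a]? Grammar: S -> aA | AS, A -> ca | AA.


For [S, a]: 'a' ∈ FIRST(aA)
Entry: S -> aA


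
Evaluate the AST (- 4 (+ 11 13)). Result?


Evaluate inner: (+ 11 13) = 24
Evaluate root: (- 4 24) = -20
Result: -20


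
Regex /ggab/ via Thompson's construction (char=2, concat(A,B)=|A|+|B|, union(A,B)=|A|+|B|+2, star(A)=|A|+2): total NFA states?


Syntax tree has 4 char leaf(s), 0 union(s), 0 star(s)
chars contribute 4×2 = 8; each union adds +2; each star adds +2
Total: 8 + 0 + 0 = 8 states


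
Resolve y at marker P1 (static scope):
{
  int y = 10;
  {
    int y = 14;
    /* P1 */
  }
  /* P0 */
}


y declared in the same block as P1
y = 14


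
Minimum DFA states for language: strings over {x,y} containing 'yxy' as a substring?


KMP-style automaton: 3 progress states + 1 absorbing accept = 4
Minimal DFA: 4 states


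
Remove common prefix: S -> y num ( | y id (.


Common prefix: 'y'
Factored: S -> y S', S' -> num ( | id (


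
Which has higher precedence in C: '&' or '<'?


'<' is relational (level 7); '&' is bitwise AND (level 5)
Higher level binds tighter
'<' has higher precedence than '&'


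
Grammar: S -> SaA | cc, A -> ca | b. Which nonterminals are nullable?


A nonterminal is nullable iff some alternative derives ε (directly, or every symbol in it is nullable)
Nullable: {}


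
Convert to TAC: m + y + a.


Break into single-operator statements:
t1 = m + y
t2 = t1 + a


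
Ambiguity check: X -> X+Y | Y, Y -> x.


precedence layered via separate nonterminal Y: deterministic
Unambiguous


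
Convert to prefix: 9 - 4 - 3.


left-to-right (same/higher precedence on left): tree is (- (- 9 4) 3)
Prefix: - - 9 4 3


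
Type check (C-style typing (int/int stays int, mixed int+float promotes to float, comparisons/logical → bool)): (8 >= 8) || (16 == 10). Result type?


Operand types: bool || bool
Rule: logical operators take bool operands and yield bool
Result type: bool


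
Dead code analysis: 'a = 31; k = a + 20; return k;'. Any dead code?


a is read by k's definition; k is returned
No dead code


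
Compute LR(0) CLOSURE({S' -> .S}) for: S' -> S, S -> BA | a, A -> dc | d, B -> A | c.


Start: S' -> .S
For each item with dot before a nonterminal B, add B -> .γ for every B-production
Closure: [S' -> .S, S -> .BA, S -> .a, B -> .A, B -> .c, A -> .dc, A -> .d]


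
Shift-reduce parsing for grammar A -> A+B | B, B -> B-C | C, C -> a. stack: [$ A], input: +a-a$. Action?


shift '+' to continue A -> A+B
Action: shift


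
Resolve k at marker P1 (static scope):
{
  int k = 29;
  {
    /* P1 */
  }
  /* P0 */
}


P1's block does not declare k; resolves to the enclosing declaration at depth 0
k = 29


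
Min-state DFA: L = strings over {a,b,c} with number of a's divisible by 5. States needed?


Track (count of a) mod 5: states 0..4, accept at 0
Minimal DFA: 5 states


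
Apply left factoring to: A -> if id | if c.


Common prefix: 'if'
Factored: A -> if A', A' -> id | c


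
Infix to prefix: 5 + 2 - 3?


left-to-right (same/higher precedence on left): tree is (- (+ 5 2) 3)
Prefix: - + 5 2 3


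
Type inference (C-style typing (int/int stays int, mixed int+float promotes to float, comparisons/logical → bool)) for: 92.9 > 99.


Operand types: float > int
Rule: comparison yields bool
Result type: bool


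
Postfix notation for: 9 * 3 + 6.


Left to right (same or higher precedence on left)
Postfix: 9 3 * 6 +


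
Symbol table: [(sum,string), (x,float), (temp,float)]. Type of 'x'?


Lookup 'x' → type float


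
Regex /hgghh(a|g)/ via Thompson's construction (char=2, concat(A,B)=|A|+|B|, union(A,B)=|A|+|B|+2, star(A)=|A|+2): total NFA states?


Syntax tree has 7 char leaf(s), 1 union(s), 0 star(s)
chars contribute 7×2 = 14; each union adds +2; each star adds +2
Total: 14 + 2 + 0 = 16 states


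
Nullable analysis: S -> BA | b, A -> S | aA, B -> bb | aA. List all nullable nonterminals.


A nonterminal is nullable iff some alternative derives ε (directly, or every symbol in it is nullable)
Nullable: {}


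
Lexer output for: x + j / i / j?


Scan left to right, longest-match per lexeme
Tokens: ID(x), OP(+), ID(j), OP(/), ID(i), OP(/), ID(j)


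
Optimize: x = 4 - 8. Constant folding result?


4 - 8 = -4 at compile time
Optimized: x = -4


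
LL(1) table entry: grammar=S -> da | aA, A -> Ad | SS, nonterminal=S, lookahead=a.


For [S, a]: 'a' ∈ FIRST(aA)
Entry: S -> aA


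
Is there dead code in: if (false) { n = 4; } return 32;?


condition is constant false, so the whole block is unreachable
Dead: 'if (false) { n = 4; }'


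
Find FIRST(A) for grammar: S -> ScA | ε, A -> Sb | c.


Per alternative of A: FIRST(Sb) = {b, c}; FIRST(c) = {c}
FIRST(A) = {b, c}


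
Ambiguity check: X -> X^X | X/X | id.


'id^id/id' has two parse trees (no precedence encoded between ^ and /)
Ambiguous


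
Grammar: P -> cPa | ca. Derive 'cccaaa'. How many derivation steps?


Derivation: P => cPa => ccPaa => cccaaa
Steps: 3


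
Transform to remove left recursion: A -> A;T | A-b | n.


Left-recursive alternatives: A;T, A-b; non-recursive: n
Introduce A': A -> nA', A' -> ;TA' | -bA' | ε


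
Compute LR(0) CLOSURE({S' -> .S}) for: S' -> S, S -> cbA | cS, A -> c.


Start: S' -> .S
For each item with dot before a nonterminal B, add B -> .γ for every B-production
Closure: [S' -> .S, S -> .cbA, S -> .cS]


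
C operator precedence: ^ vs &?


'&' is bitwise AND (level 5); '^' is bitwise XOR (level 4)
Higher level binds tighter
'&' has higher precedence than '^'


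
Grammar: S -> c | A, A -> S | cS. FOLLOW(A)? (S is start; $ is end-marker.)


$ ∈ FOLLOW(S). For each A -> αBβ: add FIRST(β)\{ε} to FOLLOW(B); if β nullable, add FOLLOW(A).
FOLLOW(A) = {$}


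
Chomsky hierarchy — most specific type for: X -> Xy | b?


Left-linear: every RHS is a terminal or one nonterminal followed by a terminal
Classification: Type 3 (Regular)


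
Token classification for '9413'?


Pattern: digits only
Type: INTEGER_LITERAL


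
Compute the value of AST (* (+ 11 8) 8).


Evaluate inner: (+ 11 8) = 19
Evaluate root: (* 19 8) = 152
Result: 152


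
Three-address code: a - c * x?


Break into single-operator statements:
t1 = c * x
t2 = a - t1


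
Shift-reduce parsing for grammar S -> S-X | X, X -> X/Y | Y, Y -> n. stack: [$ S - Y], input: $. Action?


'Y' (not preceded by X/) is the handle for X -> Y
Action: reduce (X -> Y)


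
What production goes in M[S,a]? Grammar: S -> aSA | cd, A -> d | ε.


For [S, a]: 'a' ∈ FIRST(aSA)
Entry: S -> aSA


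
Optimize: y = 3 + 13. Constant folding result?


3 + 13 = 16 at compile time
Optimized: y = 16


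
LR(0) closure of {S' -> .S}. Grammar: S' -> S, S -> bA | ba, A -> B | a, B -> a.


Start: S' -> .S
For each item with dot before a nonterminal B, add B -> .γ for every B-production
Closure: [S' -> .S, S -> .bA, S -> .ba]


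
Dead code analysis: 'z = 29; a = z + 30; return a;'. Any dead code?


z is read by a's definition; a is returned
No dead code


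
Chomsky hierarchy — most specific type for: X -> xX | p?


Right-linear: every RHS is a terminal or a terminal followed by one nonterminal
Classification: Type 3 (Regular)


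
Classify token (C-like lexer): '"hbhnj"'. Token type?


Pattern: double-quoted sequence
Type: STRING_LITERAL


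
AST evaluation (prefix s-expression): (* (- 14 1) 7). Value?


Evaluate inner: (- 14 1) = 13
Evaluate root: (* 13 7) = 91
Result: 91


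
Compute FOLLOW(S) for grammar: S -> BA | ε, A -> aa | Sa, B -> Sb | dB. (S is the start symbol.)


$ ∈ FOLLOW(S). For each A -> αBβ: add FIRST(β)\{ε} to FOLLOW(B); if β nullable, add FOLLOW(A).
FOLLOW(S) = {$, a, b}


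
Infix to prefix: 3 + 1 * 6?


'*' binds tighter: tree is (+ 3 (* 1 6))
Prefix: + 3 * 1 6


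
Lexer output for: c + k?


Scan left to right, longest-match per lexeme
Tokens: ID(c), OP(+), ID(k)


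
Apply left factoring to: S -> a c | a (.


Common prefix: 'a'
Factored: S -> a S', S' -> c | (


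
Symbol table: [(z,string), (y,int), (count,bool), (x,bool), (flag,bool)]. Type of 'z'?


Lookup 'z' → type string


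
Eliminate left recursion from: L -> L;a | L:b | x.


Left-recursive alternatives: L;a, L:b; non-recursive: x
Introduce L': L -> xL', L' -> ;aL' | :bL' | ε


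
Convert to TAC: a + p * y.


Break into single-operator statements:
t1 = p * y
t2 = a + t1


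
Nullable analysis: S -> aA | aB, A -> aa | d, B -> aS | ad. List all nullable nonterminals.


A nonterminal is nullable iff some alternative derives ε (directly, or every symbol in it is nullable)
Nullable: {}


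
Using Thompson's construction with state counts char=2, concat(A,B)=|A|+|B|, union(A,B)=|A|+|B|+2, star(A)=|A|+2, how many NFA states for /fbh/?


Syntax tree has 3 char leaf(s), 0 union(s), 0 star(s)
chars contribute 3×2 = 6; each union adds +2; each star adds +2
Total: 6 + 0 + 0 = 6 states


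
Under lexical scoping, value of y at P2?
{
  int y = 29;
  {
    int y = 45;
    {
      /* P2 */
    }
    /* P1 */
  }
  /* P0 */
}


P2's block does not declare y; resolves to the enclosing declaration at depth 1
y = 45


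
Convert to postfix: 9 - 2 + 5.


Left to right (same or higher precedence on left)
Postfix: 9 2 - 5 +


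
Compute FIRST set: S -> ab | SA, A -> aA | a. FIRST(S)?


Per alternative of S: FIRST(ab) = {a}; FIRST(SA) = {a}
FIRST(S) = {a}


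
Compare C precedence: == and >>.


'>>' is shift (level 8); '==' is equality (level 6)
Higher level binds tighter
'>>' has higher precedence than '=='


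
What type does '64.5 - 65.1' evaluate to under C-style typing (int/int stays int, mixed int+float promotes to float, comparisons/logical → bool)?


Operand types: float - float
Rule: mixed int/float promotes to float; int/int stays int
Result type: float


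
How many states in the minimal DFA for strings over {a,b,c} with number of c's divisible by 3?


Track (count of c) mod 3: states 0..2, accept at 0
Minimal DFA: 3 states


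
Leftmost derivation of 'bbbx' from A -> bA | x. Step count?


Derivation: A => bA => bbA => bbbA => bbbx
Steps: 4


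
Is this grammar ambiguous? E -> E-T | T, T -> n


precedence layered via separate nonterminal T: deterministic
Unambiguous


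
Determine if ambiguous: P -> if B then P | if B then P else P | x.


dangling else: 'if B then if B then x else x' parses two ways
Ambiguous


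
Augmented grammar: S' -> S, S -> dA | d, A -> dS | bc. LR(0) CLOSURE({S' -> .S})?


Start: S' -> .S
For each item with dot before a nonterminal B, add B -> .γ for every B-production
Closure: [S' -> .S, S -> .dA, S -> .d]


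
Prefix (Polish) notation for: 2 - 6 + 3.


left-to-right (same/higher precedence on left): tree is (+ (- 2 6) 3)
Prefix: + - 2 6 3


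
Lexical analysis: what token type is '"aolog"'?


Pattern: double-quoted sequence
Type: STRING_LITERAL


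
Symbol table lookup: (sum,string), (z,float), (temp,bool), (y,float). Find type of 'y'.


Lookup 'y' → type float


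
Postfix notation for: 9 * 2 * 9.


Left to right (same or higher precedence on left)
Postfix: 9 2 * 9 *


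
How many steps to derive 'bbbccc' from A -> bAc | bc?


Derivation: A => bAc => bbAcc => bbbccc
Steps: 3


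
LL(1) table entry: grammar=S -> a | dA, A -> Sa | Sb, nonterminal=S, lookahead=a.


For [S, a]: 'a' ∈ FIRST(a)
Entry: S -> a


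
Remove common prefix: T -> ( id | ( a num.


Common prefix: '('
Factored: T -> ( T', T' -> id | a num


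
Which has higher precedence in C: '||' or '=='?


'==' is equality (level 6); '||' is logical OR (level 1)
Higher level binds tighter
'==' has higher precedence than '||'


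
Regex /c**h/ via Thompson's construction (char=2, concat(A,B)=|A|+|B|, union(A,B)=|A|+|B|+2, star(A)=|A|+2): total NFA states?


Syntax tree has 2 char leaf(s), 0 union(s), 2 star(s)
chars contribute 2×2 = 4; each union adds +2; each star adds +2
Total: 4 + 0 + 4 = 8 states


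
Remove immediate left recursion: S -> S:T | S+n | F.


Left-recursive alternatives: S:T, S+n; non-recursive: F
Introduce S': S -> FS', S' -> :TS' | +nS' | ε


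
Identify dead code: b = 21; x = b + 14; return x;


b is read by x's definition; x is returned
No dead code


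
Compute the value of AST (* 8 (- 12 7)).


Evaluate inner: (- 12 7) = 5
Evaluate root: (* 8 5) = 40
Result: 40


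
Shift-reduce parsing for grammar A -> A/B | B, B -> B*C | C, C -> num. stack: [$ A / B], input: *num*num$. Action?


'*' can extend B; shift to build B -> B*C
Action: shift


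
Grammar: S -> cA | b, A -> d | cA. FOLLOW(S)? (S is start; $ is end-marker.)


$ ∈ FOLLOW(S). For each A -> αBβ: add FIRST(β)\{ε} to FOLLOW(B); if β nullable, add FOLLOW(A).
FOLLOW(S) = {$}


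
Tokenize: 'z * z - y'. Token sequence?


Scan left to right, longest-match per lexeme
Tokens: ID(z), OP(*), ID(z), OP(-), ID(y)


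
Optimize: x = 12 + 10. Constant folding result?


12 + 10 = 22 at compile time
Optimized: x = 22


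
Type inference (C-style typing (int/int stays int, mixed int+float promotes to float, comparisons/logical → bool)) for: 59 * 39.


Operand types: int * int
Rule: mixed int/float promotes to float; int/int stays int
Result type: int


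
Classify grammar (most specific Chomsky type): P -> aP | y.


Right-linear: every RHS is a terminal or a terminal followed by one nonterminal
Classification: Type 3 (Regular)


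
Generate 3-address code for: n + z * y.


Break into single-operator statements:
t1 = z * y
t2 = n + t1


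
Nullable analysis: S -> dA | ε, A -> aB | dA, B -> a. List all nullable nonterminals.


A nonterminal is nullable iff some alternative derives ε (directly, or every symbol in it is nullable)
Nullable: {S}


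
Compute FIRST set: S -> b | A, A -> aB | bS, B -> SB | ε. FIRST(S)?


Per alternative of S: FIRST(b) = {b}; FIRST(A) = {a, b}
FIRST(S) = {a, b}


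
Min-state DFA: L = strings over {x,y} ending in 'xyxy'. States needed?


Track the longest suffix of input matching a prefix of 'xyxy': 5 classes (prefixes of length 0..4)
Minimal DFA: 5 states


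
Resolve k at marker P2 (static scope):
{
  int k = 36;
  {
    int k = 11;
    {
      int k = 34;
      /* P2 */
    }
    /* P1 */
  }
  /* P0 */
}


k declared in the same block as P2
k = 34


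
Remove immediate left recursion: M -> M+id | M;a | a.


Left-recursive alternatives: M+id, M;a; non-recursive: a
Introduce M': M -> aM', M' -> +idM' | ;aM' | ε


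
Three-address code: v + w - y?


Break into single-operator statements:
t1 = v + w
t2 = t1 - y


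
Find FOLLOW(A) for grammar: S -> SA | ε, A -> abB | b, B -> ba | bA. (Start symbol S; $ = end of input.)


$ ∈ FOLLOW(S). For each A -> αBβ: add FIRST(β)\{ε} to FOLLOW(B); if β nullable, add FOLLOW(A).
FOLLOW(A) = {$, a, b}


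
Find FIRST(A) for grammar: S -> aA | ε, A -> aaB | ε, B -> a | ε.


Per alternative of A: FIRST(aaB) = {a}; FIRST(ε) = {ε}
FIRST(A) = {a, ε}


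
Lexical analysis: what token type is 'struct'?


Pattern: reserved word
Type: KEYWORD


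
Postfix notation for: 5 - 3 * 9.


* has higher precedence, evaluate 3*9 first
Postfix: 5 3 9 * -


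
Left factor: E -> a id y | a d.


Common prefix: 'a'
Factored: E -> a E', E' -> id y | d


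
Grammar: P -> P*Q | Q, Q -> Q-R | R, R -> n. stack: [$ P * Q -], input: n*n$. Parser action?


no handle; shift 'n'
Action: shift


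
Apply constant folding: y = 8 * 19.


8 * 19 = 152 at compile time
Optimized: y = 152


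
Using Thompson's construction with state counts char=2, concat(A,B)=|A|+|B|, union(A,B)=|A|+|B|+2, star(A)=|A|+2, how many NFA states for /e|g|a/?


Syntax tree has 3 char leaf(s), 2 union(s), 0 star(s)
chars contribute 3×2 = 6; each union adds +2; each star adds +2
Total: 6 + 4 + 0 = 10 states


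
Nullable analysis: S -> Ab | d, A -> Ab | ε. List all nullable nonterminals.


A nonterminal is nullable iff some alternative derives ε (directly, or every symbol in it is nullable)
Nullable: {A}


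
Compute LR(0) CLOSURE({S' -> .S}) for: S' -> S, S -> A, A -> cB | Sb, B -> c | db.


Start: S' -> .S
For each item with dot before a nonterminal B, add B -> .γ for every B-production
Closure: [S' -> .S, S -> .A, A -> .cB, A -> .Sb]


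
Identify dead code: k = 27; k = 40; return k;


first assignment to k is overwritten before any read
Dead: 'k = 27'


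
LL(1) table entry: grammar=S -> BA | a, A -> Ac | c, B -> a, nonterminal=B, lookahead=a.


For [B, a]: 'a' ∈ FIRST(a)
Entry: B -> a


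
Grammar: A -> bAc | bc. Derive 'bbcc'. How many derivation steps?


Derivation: A => bAc => bbcc
Steps: 2


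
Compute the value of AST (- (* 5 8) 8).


Evaluate inner: (* 5 8) = 40
Evaluate root: (- 40 8) = 32
Result: 32


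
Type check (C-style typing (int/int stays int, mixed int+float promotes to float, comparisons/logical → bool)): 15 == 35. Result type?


Operand types: int == int
Rule: comparison yields bool
Result type: bool


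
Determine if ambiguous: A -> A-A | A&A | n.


'n-n&n' has two parse trees (no precedence encoded between - and &)
Ambiguous


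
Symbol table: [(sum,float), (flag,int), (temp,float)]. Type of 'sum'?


Lookup 'sum' → type float


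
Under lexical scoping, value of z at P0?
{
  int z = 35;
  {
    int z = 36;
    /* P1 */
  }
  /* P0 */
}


z declared in the same block as P0
z = 35


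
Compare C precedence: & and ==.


'==' is equality (level 6); '&' is bitwise AND (level 5)
Higher level binds tighter
'==' has higher precedence than '&'


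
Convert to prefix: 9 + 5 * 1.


'*' binds tighter: tree is (+ 9 (* 5 1))
Prefix: + 9 * 5 1


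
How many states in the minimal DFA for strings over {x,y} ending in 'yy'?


Track the longest suffix of input matching a prefix of 'yy': 3 classes (prefixes of length 0..2)
Minimal DFA: 3 states


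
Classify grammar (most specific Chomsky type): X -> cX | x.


Right-linear: every RHS is a terminal or a terminal followed by one nonterminal
Classification: Type 3 (Regular)


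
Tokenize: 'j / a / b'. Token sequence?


Scan left to right, longest-match per lexeme
Tokens: ID(j), OP(/), ID(a), OP(/), ID(b)


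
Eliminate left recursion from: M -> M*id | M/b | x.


Left-recursive alternatives: M*id, M/b; non-recursive: x
Introduce M': M -> xM', M' -> *idM' | /bM' | ε


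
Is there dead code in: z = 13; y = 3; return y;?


z is assigned but never read
Dead: 'z = 13'


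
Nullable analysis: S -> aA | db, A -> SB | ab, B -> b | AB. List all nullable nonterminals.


A nonterminal is nullable iff some alternative derives ε (directly, or every symbol in it is nullable)
Nullable: {}


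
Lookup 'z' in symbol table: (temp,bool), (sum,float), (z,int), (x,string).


Lookup 'z' → type int


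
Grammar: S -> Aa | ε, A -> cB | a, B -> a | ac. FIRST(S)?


Per alternative of S: FIRST(Aa) = {a, c}; FIRST(ε) = {ε}
FIRST(S) = {a, c, ε}


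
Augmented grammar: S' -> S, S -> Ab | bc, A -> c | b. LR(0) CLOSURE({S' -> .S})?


Start: S' -> .S
For each item with dot before a nonterminal B, add B -> .γ for every B-production
Closure: [S' -> .S, S -> .Ab, S -> .bc, A -> .c, A -> .b]


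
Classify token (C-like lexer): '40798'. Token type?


Pattern: digits only
Type: INTEGER_LITERAL


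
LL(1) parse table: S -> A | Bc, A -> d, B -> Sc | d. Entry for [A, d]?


For [A, d]: 'd' ∈ FIRST(d)
Entry: A -> d


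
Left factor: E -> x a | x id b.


Common prefix: 'x'
Factored: E -> x E', E' -> a | id b


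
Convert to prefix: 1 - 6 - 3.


left-to-right (same/higher precedence on left): tree is (- (- 1 6) 3)
Prefix: - - 1 6 3


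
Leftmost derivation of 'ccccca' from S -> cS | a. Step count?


Derivation: S => cS => ccS => cccS => ccccS => cccccS => ccccca
Steps: 6


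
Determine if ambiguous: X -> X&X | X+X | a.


'a&a+a' has two parse trees (no precedence encoded between & and +)
Ambiguous


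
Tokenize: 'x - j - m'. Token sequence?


Scan left to right, longest-match per lexeme
Tokens: ID(x), OP(-), ID(j), OP(-), ID(m)


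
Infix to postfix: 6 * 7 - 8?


Left to right (same or higher precedence on left)
Postfix: 6 7 * 8 -


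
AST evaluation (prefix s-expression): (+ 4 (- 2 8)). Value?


Evaluate inner: (- 2 8) = -6
Evaluate root: (+ 4 -6) = -2
Result: -2


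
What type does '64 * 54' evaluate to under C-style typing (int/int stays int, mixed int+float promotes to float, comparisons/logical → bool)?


Operand types: int * int
Rule: mixed int/float promotes to float; int/int stays int
Result type: int


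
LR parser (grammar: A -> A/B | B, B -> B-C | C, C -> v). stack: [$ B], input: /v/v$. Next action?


lookahead ∉ {-} so B won't extend; reduce A -> B
Action: reduce (A -> B)


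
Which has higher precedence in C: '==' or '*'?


'*' is multiplicative (level 10); '==' is equality (level 6)
Higher level binds tighter
'*' has higher precedence than '=='


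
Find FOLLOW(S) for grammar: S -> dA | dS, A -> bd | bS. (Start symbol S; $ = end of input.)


$ ∈ FOLLOW(S). For each A -> αBβ: add FIRST(β)\{ε} to FOLLOW(B); if β nullable, add FOLLOW(A).
FOLLOW(S) = {$}


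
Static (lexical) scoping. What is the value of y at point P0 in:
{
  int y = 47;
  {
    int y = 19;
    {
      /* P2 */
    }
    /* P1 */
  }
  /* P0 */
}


y declared in the same block as P0
y = 47


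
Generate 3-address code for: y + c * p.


Break into single-operator statements:
t1 = c * p
t2 = y + t1


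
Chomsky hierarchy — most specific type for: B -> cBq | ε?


Single nonterminal LHS, but c^n q^n is not regular
Classification: Type 2 (Context-Free)


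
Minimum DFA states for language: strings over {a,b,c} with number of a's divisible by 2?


Track (count of a) mod 2: states 0..1, accept at 0
Minimal DFA: 2 states


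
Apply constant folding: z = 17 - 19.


17 - 19 = -2 at compile time
Optimized: z = -2


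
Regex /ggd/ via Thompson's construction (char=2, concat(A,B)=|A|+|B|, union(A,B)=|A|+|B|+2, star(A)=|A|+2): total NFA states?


Syntax tree has 3 char leaf(s), 0 union(s), 0 star(s)
chars contribute 3×2 = 6; each union adds +2; each star adds +2
Total: 6 + 0 + 0 = 6 states


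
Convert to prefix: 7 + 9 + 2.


left-to-right (same/higher precedence on left): tree is (+ (+ 7 9) 2)
Prefix: + + 7 9 2


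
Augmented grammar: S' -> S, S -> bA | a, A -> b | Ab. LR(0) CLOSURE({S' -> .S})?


Start: S' -> .S
For each item with dot before a nonterminal B, add B -> .γ for every B-production
Closure: [S' -> .S, S -> .bA, S -> .a]


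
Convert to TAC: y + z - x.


Break into single-operator statements:
t1 = y + z
t2 = t1 - x


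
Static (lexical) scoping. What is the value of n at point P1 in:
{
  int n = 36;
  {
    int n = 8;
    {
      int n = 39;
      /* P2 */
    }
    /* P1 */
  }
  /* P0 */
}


n declared in the same block as P1
n = 8


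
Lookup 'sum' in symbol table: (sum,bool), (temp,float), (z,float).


Lookup 'sum' → type bool


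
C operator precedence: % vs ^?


'%' is multiplicative (level 10); '^' is bitwise XOR (level 4)
Higher level binds tighter
'%' has higher precedence than '^'


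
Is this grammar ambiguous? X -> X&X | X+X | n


'n&n+n' has two parse trees (no precedence encoded between & and +)
Ambiguous


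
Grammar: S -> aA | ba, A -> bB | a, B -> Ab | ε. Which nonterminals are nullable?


A nonterminal is nullable iff some alternative derives ε (directly, or every symbol in it is nullable)
Nullable: {B}


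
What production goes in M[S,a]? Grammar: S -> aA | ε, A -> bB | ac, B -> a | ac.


For [S, a]: 'a' ∈ FIRST(aA)
Entry: S -> aA


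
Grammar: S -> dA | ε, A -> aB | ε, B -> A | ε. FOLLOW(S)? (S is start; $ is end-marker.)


$ ∈ FOLLOW(S). For each A -> αBβ: add FIRST(β)\{ε} to FOLLOW(B); if β nullable, add FOLLOW(A).
FOLLOW(S) = {$}


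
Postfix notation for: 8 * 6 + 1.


Left to right (same or higher precedence on left)
Postfix: 8 6 * 1 +


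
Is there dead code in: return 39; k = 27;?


statement follows a return and is unreachable
Dead: 'k = 27'


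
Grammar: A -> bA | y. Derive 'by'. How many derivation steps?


Derivation: A => bA => by
Steps: 2


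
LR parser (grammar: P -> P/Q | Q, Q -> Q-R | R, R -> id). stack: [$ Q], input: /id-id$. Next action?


lookahead ∉ {-} so Q won't extend; reduce P -> Q
Action: reduce (P -> Q)


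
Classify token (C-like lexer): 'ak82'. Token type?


Pattern: letter/underscore followed by alphanumerics, not a keyword
Type: IDENTIFIER


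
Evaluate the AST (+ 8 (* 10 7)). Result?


Evaluate inner: (* 10 7) = 70
Evaluate root: (+ 8 70) = 78
Result: 78


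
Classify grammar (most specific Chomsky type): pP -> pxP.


LHS has context (more than one symbol) and |LHS| ≤ |RHS|
Classification: Type 1 (Context-Sensitive)


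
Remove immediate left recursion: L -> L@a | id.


Left-recursive alternatives: L@a; non-recursive: id
Introduce L': L -> idL', L' -> @aL' | ε


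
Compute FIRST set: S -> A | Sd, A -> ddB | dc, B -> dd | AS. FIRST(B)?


Per alternative of B: FIRST(dd) = {d}; FIRST(AS) = {d}
FIRST(B) = {d}


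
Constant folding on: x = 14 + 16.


14 + 16 = 30 at compile time
Optimized: x = 30


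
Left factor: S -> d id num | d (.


Common prefix: 'd'
Factored: S -> d S', S' -> id num | (


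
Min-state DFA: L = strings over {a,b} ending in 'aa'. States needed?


Track the longest suffix of input matching a prefix of 'aa': 3 classes (prefixes of length 0..2)
Minimal DFA: 3 states


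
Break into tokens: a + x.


Scan left to right, longest-match per lexeme
Tokens: ID(a), OP(+), ID(x)


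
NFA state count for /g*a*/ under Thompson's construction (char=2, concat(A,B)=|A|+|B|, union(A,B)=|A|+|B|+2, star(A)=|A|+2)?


Syntax tree has 2 char leaf(s), 0 union(s), 2 star(s)
chars contribute 2×2 = 4; each union adds +2; each star adds +2
Total: 4 + 0 + 4 = 8 states


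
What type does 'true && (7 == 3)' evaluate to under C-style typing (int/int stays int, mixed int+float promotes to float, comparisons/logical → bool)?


Operand types: bool && bool
Rule: logical operators take bool operands and yield bool
Result type: bool


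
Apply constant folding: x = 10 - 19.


10 - 19 = -9 at compile time
Optimized: x = -9


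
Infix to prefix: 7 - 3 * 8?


'*' binds tighter: tree is (- 7 (* 3 8))
Prefix: - 7 * 3 8


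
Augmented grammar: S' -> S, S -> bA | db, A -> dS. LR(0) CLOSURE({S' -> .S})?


Start: S' -> .S
For each item with dot before a nonterminal B, add B -> .γ for every B-production
Closure: [S' -> .S, S -> .bA, S -> .db]


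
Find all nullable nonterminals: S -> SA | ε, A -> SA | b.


A nonterminal is nullable iff some alternative derives ε (directly, or every symbol in it is nullable)
Nullable: {S}
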